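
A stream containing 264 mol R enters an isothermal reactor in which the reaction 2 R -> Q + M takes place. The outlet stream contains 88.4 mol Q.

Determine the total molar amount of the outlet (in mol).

264 mol

For Q: n = n₀ + 1ξ → 88.4 = 0 + 1ξ, giving ξ = 88.4 mol.
Outlet amounts (n = n₀ + ν ξ):
  R: 264 − 2(88.4) = 87.2
  Q: 0 + 1(88.4) = 88.4
  M: 0 + 1(88.4) = 88.4
Total out = 87.2 + 88.4 + 88.4 = 264 mol.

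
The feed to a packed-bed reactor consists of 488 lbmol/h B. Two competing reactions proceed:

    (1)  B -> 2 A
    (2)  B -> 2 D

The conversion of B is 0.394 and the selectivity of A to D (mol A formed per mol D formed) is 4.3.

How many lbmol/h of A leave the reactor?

312 lbmol/h

Conversion of B: B consumed = 0.394 × 488 = 192.3 lbmol/h = 1ξ₁ + 1ξ₂.
Selectivity: 2ξ₁ / (2ξ₂) = 4.3 → ξ₁ = 4.3 ξ₂.
Substitute: (1·4.3 + 1) ξ₂ = 192.3 → ξ₂ = 36.28 lbmol/h, ξ₁ = 156 lbmol/h.
Outlet amounts (n = n₀ + Σ ν·ξ):
  B: 488 − 1(156) − 1(36.28) = 295.7
  A: 0 + 2(156) = 312
  D: 0 + 2(36.28) = 72.56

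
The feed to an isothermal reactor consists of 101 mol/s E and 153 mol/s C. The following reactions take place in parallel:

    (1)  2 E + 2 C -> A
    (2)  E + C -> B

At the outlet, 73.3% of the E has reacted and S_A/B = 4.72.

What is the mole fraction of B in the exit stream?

0.0484

Conversion of E: E consumed = 0.733 × 101 = 74.03 mol/s = 2ξ₁ + 1ξ₂.
Selectivity: 1ξ₁ / (1ξ₂) = 4.72 → ξ₁ = 4.72 ξ₂.
Substitute: (2·4.72 + 1) ξ₂ = 74.03 → ξ₂ = 7.091 mol/s, ξ₁ = 33.47 mol/s.
Outlet amounts (n = n₀ + Σ ν·ξ):
  E: 101 − 2(33.47) − 1(7.091) = 26.97
  C: 153 − 2(33.47) − 1(7.091) = 78.97
  A: 0 + 1(33.47) = 33.47
  B: 0 + 1(7.091) = 7.091
Total out = 146.5 mol/s; y_B = 7.091 / 146.5 = 0.04841.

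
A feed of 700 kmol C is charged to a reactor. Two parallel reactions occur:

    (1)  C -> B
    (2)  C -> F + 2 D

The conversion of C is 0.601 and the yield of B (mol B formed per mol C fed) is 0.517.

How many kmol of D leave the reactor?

Yield of B: 1ξ₁ / 700 = 0.517 → ξ₁ = 361.9 kmol.
Conversion of C: 1ξ₁ + 1ξ₂ = 0.601 × 700 = 420.7 → ξ₂ = 58.8 kmol.
Outlet amounts (n = n₀ + Σ ν·ξ):
  C: 700 − 1(361.9) − 1(58.8) = 279.3
  B: 0 + 1(361.9) = 361.9
  F: 0 + 1(58.8) = 58.8
  D: 0 + 2(58.8) = 117.6

118 kmol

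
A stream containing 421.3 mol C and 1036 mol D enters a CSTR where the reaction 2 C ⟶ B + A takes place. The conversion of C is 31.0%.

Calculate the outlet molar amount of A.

65.3 mol

C reacted = 0.31 × 421.3 = 130.6 mol; ν_C = −2, so ξ = 130.6/2 = 65.3 mol.
Outlet amounts (n = n₀ + ν ξ):
  C: 421.3 − 2(65.3) = 290.7
  B: 0 + 1(65.3) = 65.3
  A: 0 + 1(65.3) = 65.3
  D: 1036 (inert)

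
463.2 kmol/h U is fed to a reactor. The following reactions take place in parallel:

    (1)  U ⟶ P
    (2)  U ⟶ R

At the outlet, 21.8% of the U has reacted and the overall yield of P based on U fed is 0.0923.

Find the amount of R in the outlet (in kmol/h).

58.2 kmol/h

Yield of P: 1ξ₁ / 463.2 = 0.0923 → ξ₁ = 42.75 kmol/h.
Conversion of U: 1ξ₁ + 1ξ₂ = 0.218 × 463.2 = 101 → ξ₂ = 58.22 kmol/h.
Outlet amounts (n = n₀ + Σ ν·ξ):
  U: 463.2 − 1(42.75) − 1(58.22) = 362.2
  P: 0 + 1(42.75) = 42.75
  R: 0 + 1(58.22) = 58.22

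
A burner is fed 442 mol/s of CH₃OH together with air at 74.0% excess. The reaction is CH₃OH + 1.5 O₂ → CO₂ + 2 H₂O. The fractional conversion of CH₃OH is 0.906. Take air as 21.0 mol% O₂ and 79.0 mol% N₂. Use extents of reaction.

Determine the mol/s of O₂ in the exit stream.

553 mol/s

Stoichiometric O₂ = 1.5 × 442 = 663 mol/s; O₂ fed = 663 × 1.740 = 1154 mol/s.
N₂ fed = 1154 × 79/21 = 4340 mol/s.
Fuel reacted = 0.906 × 442 → ξ = 400.5 mol/s.
Outlet (n = n₀ + ν ξ):
  CH₃OH: 442 − 1(400.5) = 41.55
  O₂: 1154 − 1.5(400.5) = 552.9
  N₂: 4340 (inert)
  CO₂: 0 + 1(400.5) = 400.5
  H₂O: 0 + 2(400.5) = 800.9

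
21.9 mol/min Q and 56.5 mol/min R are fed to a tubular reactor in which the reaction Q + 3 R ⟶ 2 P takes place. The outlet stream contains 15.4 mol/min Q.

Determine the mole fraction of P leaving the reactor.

0.199

For Q: n = n₀ − 1ξ → 15.4 = 21.9 − 1ξ, giving ξ = 6.5 mol/min.
Outlet amounts (n = n₀ + ν ξ):
  Q: 21.9 − 1(6.5) = 15.4
  R: 56.5 − 3(6.5) = 37
  P: 0 + 2(6.5) = 13
Total out = 65.4 mol/min; y_P = 13 / 65.4 = 0.1988.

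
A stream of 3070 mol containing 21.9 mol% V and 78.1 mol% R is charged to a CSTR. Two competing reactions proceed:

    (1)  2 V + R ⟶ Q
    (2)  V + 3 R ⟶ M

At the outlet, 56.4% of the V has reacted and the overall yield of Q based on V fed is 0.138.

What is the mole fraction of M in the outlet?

Yield of Q: 1ξ₁ / 672.3 = 0.138 → ξ₁ = 92.78 mol.
Conversion of V: 2ξ₁ + 1ξ₂ = 0.564 × 672.3 = 379.2 → ξ₂ = 193.6 mol.
Outlet amounts (n = n₀ + Σ ν·ξ):
  V: 672.3 − 2(92.78) − 1(193.6) = 293.1
  R: 2398 − 1(92.78) − 3(193.6) = 1724
  Q: 0 + 1(92.78) = 92.78
  M: 0 + 1(193.6) = 193.6
Total out = 2304 mol; y_M = 193.6 / 2304 = 0.08406.

0.0841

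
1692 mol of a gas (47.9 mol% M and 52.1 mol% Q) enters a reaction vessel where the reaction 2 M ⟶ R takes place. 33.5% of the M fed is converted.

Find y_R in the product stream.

0.0872

M reacted = 0.335 × 810.5 = 271.5 mol; ν_M = −2, so ξ = 271.5/2 = 135.8 mol.
Outlet amounts (n = n₀ + ν ξ):
  M: 810.5 − 2(135.8) = 539
  R: 0 + 1(135.8) = 135.8
  Q: 881.5 (inert)
Total out = 1556 mol; y_R = 135.8 / 1556 = 0.08723.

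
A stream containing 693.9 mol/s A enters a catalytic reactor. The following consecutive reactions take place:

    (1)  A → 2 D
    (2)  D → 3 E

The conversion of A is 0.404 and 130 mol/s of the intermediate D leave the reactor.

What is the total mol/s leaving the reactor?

Conversion of A: A consumed = 1ξ₁ = 0.404 × 693.9 → ξ₁ = 280.3 mol/s.
D balance: n_D = 0 + 2ξ₁ − 1ξ₂ = 130 → ξ₂ = (2·280.3 − 130)/1 = 430.7 mol/s.
Outlet amounts (n = n₀ + Σ ν·ξ):
  A: 693.9 − 1(280.3) = 413.6
  D: 0 + 2(280.3) − 1(430.7) = 130
  E: 0 + 3(430.7) = 1292
Total out = 413.6 + 130 + 1292 = 1836 mol/s.

1840 mol/s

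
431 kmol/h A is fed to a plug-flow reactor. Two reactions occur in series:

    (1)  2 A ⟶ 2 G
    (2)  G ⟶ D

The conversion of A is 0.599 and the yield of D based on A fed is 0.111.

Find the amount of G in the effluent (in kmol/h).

Conversion of A: A consumed = 2ξ₁ = 0.599 × 431 → ξ₁ = 129.1 kmol/h.
Yield of D: 1ξ₂ / 431 = 0.111 → ξ₂ = 47.84 kmol/h.
Outlet amounts (n = n₀ + Σ ν·ξ):
  A: 431 − 2(129.1) = 172.8
  G: 0 + 2(129.1) − 1(47.84) = 210.3
  D: 0 + 1(47.84) = 47.84

210 kmol/h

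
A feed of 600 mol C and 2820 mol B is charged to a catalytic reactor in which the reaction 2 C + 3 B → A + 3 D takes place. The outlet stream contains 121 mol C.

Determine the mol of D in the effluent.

718 mol

For C: n = n₀ − 2ξ → 121 = 600 − 2ξ, giving ξ = 239.5 mol.
Outlet amounts (n = n₀ + ν ξ):
  C: 600 − 2(239.5) = 121
  B: 2820 − 3(239.5) = 2102
  A: 0 + 1(239.5) = 239.5
  D: 0 + 3(239.5) = 718.5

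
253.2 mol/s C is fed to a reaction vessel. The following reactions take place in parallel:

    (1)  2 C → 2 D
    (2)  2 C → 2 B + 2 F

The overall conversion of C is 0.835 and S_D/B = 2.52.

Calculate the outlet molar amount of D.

151 mol/s

Conversion of C: C consumed = 0.835 × 253.2 = 211.4 mol/s = 2ξ₁ + 2ξ₂.
Selectivity: 2ξ₁ / (2ξ₂) = 2.52 → ξ₁ = 2.52 ξ₂.
Substitute: (2·2.52 + 2) ξ₂ = 211.4 → ξ₂ = 30.03 mol/s, ξ₁ = 75.68 mol/s.
Outlet amounts (n = n₀ + Σ ν·ξ):
  C: 253.2 − 2(75.68) − 2(30.03) = 41.78
  D: 0 + 2(75.68) = 151.4
  B: 0 + 2(30.03) = 60.06
  F: 0 + 2(30.03) = 60.06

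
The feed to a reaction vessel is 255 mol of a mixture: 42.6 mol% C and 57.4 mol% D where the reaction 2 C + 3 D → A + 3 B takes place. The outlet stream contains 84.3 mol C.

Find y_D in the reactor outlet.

For C: n = n₀ − 2ξ → 84.3 = 108.6 − 2ξ, giving ξ = 12.16 mol.
Outlet amounts (n = n₀ + ν ξ):
  C: 108.6 − 2(12.16) = 84.3
  D: 146.4 − 3(12.16) = 109.9
  A: 0 + 1(12.16) = 12.16
  B: 0 + 3(12.16) = 36.49
Total out = 242.8 mol; y_D = 109.9 / 242.8 = 0.4525.

0.452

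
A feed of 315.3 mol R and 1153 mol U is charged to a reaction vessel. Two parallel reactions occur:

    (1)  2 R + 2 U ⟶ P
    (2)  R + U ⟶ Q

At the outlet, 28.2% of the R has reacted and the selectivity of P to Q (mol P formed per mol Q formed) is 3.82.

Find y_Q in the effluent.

0.00768

Conversion of R: R consumed = 0.282 × 315.3 = 88.91 mol = 2ξ₁ + 1ξ₂.
Selectivity: 1ξ₁ / (1ξ₂) = 3.82 → ξ₁ = 3.82 ξ₂.
Substitute: (2·3.82 + 1) ξ₂ = 88.91 → ξ₂ = 10.29 mol, ξ₁ = 39.31 mol.
Outlet amounts (n = n₀ + Σ ν·ξ):
  R: 315.3 − 2(39.31) − 1(10.29) = 226.4
  U: 1153 − 2(39.31) − 1(10.29) = 1064
  P: 0 + 1(39.31) = 39.31
  Q: 0 + 1(10.29) = 10.29
Total out = 1340 mol; y_Q = 10.29 / 1340 = 0.007679.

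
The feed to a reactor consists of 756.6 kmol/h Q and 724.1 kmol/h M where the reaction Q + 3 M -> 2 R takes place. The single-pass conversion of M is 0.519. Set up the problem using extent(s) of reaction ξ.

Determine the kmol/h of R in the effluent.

251 kmol/h

M reacted = 0.519 × 724.1 = 375.8 kmol/h; ν_M = −3, so ξ = 375.8/3 = 125.3 kmol/h.
Outlet amounts (n = n₀ + ν ξ):
  Q: 756.6 − 1(125.3) = 631.3
  M: 724.1 − 3(125.3) = 348.3
  R: 0 + 2(125.3) = 250.5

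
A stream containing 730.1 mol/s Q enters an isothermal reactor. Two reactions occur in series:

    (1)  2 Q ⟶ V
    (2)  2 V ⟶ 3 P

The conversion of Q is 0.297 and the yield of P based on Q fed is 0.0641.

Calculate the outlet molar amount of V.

Conversion of Q: Q consumed = 2ξ₁ = 0.297 × 730.1 → ξ₁ = 108.4 mol/s.
Yield of P: 3ξ₂ / 730.1 = 0.0641 → ξ₂ = 15.6 mol/s.
Outlet amounts (n = n₀ + Σ ν·ξ):
  Q: 730.1 − 2(108.4) = 513.3
  V: 0 + 1(108.4) − 2(15.6) = 77.22
  P: 0 + 3(15.6) = 46.8

77.2 mol/s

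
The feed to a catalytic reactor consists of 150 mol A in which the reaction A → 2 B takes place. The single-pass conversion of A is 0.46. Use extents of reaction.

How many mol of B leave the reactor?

A reacted = 0.46 × 150 = 69 mol; ν_A = −1, so ξ = 69/1 = 69 mol.
Outlet amounts (n = n₀ + ν ξ):
  A: 150 − 1(69) = 81
  B: 0 + 2(69) = 138

138 mol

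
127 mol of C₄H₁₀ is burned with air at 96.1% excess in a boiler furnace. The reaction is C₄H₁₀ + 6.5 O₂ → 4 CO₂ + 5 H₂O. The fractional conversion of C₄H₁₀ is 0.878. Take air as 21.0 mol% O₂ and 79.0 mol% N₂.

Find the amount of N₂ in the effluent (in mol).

Stoichiometric O₂ = 6.5 × 127 = 825.5 mol; O₂ fed = 825.5 × 1.961 = 1619 mol.
N₂ fed = 1619 × 79/21 = 6090 mol.
Fuel reacted = 0.878 × 127 → ξ = 111.5 mol.
Outlet (n = n₀ + ν ξ):
  C₄H₁₀: 127 − 1(111.5) = 15.49
  O₂: 1619 − 6.5(111.5) = 894
  N₂: 6090 (inert)
  CO₂: 0 + 4(111.5) = 446
  H₂O: 0 + 5(111.5) = 557.5

6090 mol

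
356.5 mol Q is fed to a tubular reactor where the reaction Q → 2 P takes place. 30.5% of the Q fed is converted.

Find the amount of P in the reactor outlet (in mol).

Q reacted = 0.305 × 356.5 = 108.7 mol; ν_Q = −1, so ξ = 108.7/1 = 108.7 mol.
Outlet amounts (n = n₀ + ν ξ):
  Q: 356.5 − 1(108.7) = 247.8
  P: 0 + 2(108.7) = 217.5

217 mol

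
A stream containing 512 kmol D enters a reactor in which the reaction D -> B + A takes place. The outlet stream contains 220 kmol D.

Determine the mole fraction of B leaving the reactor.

For D: n = n₀ − 1ξ → 220 = 512 − 1ξ, giving ξ = 292 kmol.
Outlet amounts (n = n₀ + ν ξ):
  D: 512 − 1(292) = 220
  B: 0 + 1(292) = 292
  A: 0 + 1(292) = 292
Total out = 804 kmol; y_B = 292 / 804 = 0.3632.

0.363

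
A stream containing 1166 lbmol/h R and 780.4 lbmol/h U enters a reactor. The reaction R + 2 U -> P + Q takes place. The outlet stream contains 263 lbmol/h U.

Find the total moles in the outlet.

1690 lbmol/h

For U: n = n₀ − 2ξ → 263 = 780.4 − 2ξ, giving ξ = 258.7 lbmol/h.
Outlet amounts (n = n₀ + ν ξ):
  R: 1166 − 1(258.7) = 907.3
  U: 780.4 − 2(258.7) = 263
  P: 0 + 1(258.7) = 258.7
  Q: 0 + 1(258.7) = 258.7
Total out = 907.3 + 263 + 258.7 + 258.7 = 1688 lbmol/h.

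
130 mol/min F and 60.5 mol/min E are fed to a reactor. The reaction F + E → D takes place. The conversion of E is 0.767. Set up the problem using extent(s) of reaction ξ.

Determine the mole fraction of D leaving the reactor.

E reacted = 0.767 × 60.5 = 46.4 mol/min; ν_E = −1, so ξ = 46.4/1 = 46.4 mol/min.
Outlet amounts (n = n₀ + ν ξ):
  F: 130 − 1(46.4) = 83.6
  E: 60.5 − 1(46.4) = 14.1
  D: 0 + 1(46.4) = 46.4
Total out = 144.1 mol/min; y_D = 46.4 / 144.1 = 0.322.

0.322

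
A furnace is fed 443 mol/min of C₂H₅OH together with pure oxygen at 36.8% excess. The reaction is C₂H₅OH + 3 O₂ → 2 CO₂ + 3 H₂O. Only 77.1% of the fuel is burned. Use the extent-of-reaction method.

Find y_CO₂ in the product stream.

0.262

Stoichiometric O₂ = 3 × 443 = 1329 mol/min; O₂ fed = 1329 × 1.368 = 1818 mol/min.
Fuel reacted = 0.771 × 443 → ξ = 341.6 mol/min.
Outlet (n = n₀ + ν ξ):
  C₂H₅OH: 443 − 1(341.6) = 101.4
  O₂: 1818 − 3(341.6) = 793.4
  CO₂: 0 + 2(341.6) = 683.1
  H₂O: 0 + 3(341.6) = 1025
Total out = 2603 mol/min; y_CO₂ = 683.1 / 2603 = 0.2625.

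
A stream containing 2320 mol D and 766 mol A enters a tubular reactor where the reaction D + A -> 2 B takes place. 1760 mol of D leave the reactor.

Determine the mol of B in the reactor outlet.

1120 mol

For D: n = n₀ − 1ξ → 1760 = 2320 − 1ξ, giving ξ = 560 mol.
Outlet amounts (n = n₀ + ν ξ):
  D: 2320 − 1(560) = 1760
  A: 766 − 1(560) = 206
  B: 0 + 2(560) = 1120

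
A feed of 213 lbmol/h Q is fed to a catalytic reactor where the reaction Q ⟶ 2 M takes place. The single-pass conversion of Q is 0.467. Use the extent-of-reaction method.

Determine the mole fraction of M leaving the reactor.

Q reacted = 0.467 × 213 = 99.47 lbmol/h; ν_Q = −1, so ξ = 99.47/1 = 99.47 lbmol/h.
Outlet amounts (n = n₀ + ν ξ):
  Q: 213 − 1(99.47) = 113.5
  M: 0 + 2(99.47) = 198.9
Total out = 312.5 lbmol/h; y_M = 198.9 / 312.5 = 0.6367.

0.637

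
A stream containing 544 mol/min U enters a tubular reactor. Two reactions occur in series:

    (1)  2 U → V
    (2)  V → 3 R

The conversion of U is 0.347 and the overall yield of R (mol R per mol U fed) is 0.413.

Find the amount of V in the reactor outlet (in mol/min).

Conversion of U: U consumed = 2ξ₁ = 0.347 × 544 → ξ₁ = 94.38 mol/min.
Yield of R: 3ξ₂ / 544 = 0.413 → ξ₂ = 74.89 mol/min.
Outlet amounts (n = n₀ + Σ ν·ξ):
  U: 544 − 2(94.38) = 355.2
  V: 0 + 1(94.38) − 1(74.89) = 19.49
  R: 0 + 3(74.89) = 224.7

19.5 mol/min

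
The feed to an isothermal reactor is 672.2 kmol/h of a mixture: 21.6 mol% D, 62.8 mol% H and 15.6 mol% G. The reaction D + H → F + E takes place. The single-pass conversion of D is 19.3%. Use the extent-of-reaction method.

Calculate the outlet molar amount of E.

28 kmol/h

D reacted = 0.193 × 145.2 = 28.02 kmol/h; ν_D = −1, so ξ = 28.02/1 = 28.02 kmol/h.
Outlet amounts (n = n₀ + ν ξ):
  D: 145.2 − 1(28.02) = 117.2
  H: 422.1 − 1(28.02) = 394.1
  F: 0 + 1(28.02) = 28.02
  E: 0 + 1(28.02) = 28.02
  G: 104.9 (inert)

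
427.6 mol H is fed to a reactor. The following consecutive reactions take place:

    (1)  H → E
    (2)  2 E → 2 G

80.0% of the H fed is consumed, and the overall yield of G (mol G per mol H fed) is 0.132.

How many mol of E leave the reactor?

286 mol

Conversion of H: H consumed = 1ξ₁ = 0.8 × 427.6 → ξ₁ = 342.1 mol.
Yield of G: 2ξ₂ / 427.6 = 0.132 → ξ₂ = 28.22 mol.
Outlet amounts (n = n₀ + Σ ν·ξ):
  H: 427.6 − 1(342.1) = 85.52
  E: 0 + 1(342.1) − 2(28.22) = 285.6
  G: 0 + 2(28.22) = 56.44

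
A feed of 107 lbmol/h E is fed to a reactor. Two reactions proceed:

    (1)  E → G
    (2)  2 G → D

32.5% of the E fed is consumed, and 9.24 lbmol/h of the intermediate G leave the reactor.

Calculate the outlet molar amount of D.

12.8 lbmol/h

Conversion of E: E consumed = 1ξ₁ = 0.325 × 107 → ξ₁ = 34.77 lbmol/h.
G balance: n_G = 0 + 1ξ₁ − 2ξ₂ = 9.24 → ξ₂ = (1·34.77 − 9.24)/2 = 12.77 lbmol/h.
Outlet amounts (n = n₀ + Σ ν·ξ):
  E: 107 − 1(34.77) = 72.22
  G: 0 + 1(34.77) − 2(12.77) = 9.24
  D: 0 + 1(12.77) = 12.77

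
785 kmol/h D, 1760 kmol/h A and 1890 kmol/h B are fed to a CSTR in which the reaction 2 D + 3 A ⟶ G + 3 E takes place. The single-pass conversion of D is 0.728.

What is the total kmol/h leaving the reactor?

D reacted = 0.728 × 785 = 571.5 kmol/h; ν_D = −2, so ξ = 571.5/2 = 285.7 kmol/h.
Outlet amounts (n = n₀ + ν ξ):
  D: 785 − 2(285.7) = 213.5
  A: 1760 − 3(285.7) = 902.8
  G: 0 + 1(285.7) = 285.7
  E: 0 + 3(285.7) = 857.2
  B: 1890 (inert)
Total out = 213.5 + 902.8 + 285.7 + 857.2 + 1890 = 4149 kmol/h.

4150 kmol/h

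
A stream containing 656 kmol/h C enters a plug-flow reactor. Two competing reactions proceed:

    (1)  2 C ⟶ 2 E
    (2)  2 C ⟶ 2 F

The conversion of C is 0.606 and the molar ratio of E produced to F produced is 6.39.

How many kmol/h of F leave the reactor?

53.8 kmol/h

Conversion of C: C consumed = 0.606 × 656 = 397.5 kmol/h = 2ξ₁ + 2ξ₂.
Selectivity: 2ξ₁ / (2ξ₂) = 6.39 → ξ₁ = 6.39 ξ₂.
Substitute: (2·6.39 + 2) ξ₂ = 397.5 → ξ₂ = 26.9 kmol/h, ξ₁ = 171.9 kmol/h.
Outlet amounts (n = n₀ + Σ ν·ξ):
  C: 656 − 2(171.9) − 2(26.9) = 258.5
  E: 0 + 2(171.9) = 343.7
  F: 0 + 2(26.9) = 53.79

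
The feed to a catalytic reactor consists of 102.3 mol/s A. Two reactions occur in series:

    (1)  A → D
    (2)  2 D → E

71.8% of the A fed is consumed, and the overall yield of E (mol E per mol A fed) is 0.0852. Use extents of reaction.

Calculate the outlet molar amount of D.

56 mol/s

Conversion of A: A consumed = 1ξ₁ = 0.718 × 102.3 → ξ₁ = 73.45 mol/s.
Yield of E: 1ξ₂ / 102.3 = 0.0852 → ξ₂ = 8.716 mol/s.
Outlet amounts (n = n₀ + Σ ν·ξ):
  A: 102.3 − 1(73.45) = 28.85
  D: 0 + 1(73.45) − 2(8.716) = 56.02
  E: 0 + 1(8.716) = 8.716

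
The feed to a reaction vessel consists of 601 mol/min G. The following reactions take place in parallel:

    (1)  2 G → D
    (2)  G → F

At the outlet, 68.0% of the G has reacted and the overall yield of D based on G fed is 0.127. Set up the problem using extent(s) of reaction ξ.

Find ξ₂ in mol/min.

Yield of D: 1ξ₁ / 601 = 0.127 → ξ₁ = 76.33 mol/min.
Conversion of G: 2ξ₁ + 1ξ₂ = 0.68 × 601 = 408.7 → ξ₂ = 256 mol/min.
Outlet amounts (n = n₀ + Σ ν·ξ):
  G: 601 − 2(76.33) − 1(256) = 192.3
  D: 0 + 1(76.33) = 76.33
  F: 0 + 1(256) = 256

ξ₂ = 256 mol/min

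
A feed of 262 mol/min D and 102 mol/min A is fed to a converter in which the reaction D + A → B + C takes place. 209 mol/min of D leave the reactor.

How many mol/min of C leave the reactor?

For D: n = n₀ − 1ξ → 209 = 262 − 1ξ, giving ξ = 53 mol/min.
Outlet amounts (n = n₀ + ν ξ):
  D: 262 − 1(53) = 209
  A: 102 − 1(53) = 49
  B: 0 + 1(53) = 53
  C: 0 + 1(53) = 53

53 mol/min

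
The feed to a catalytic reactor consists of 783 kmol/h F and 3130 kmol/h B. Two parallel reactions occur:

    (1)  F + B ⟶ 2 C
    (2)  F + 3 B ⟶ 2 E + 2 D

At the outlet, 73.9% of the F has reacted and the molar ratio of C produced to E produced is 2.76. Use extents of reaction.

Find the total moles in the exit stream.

Conversion of F: F consumed = 0.739 × 783 = 578.6 kmol/h = 1ξ₁ + 1ξ₂.
Selectivity: 2ξ₁ / (2ξ₂) = 2.76 → ξ₁ = 2.76 ξ₂.
Substitute: (1·2.76 + 1) ξ₂ = 578.6 → ξ₂ = 153.9 kmol/h, ξ₁ = 424.7 kmol/h.
Outlet amounts (n = n₀ + Σ ν·ξ):
  F: 783 − 1(424.7) − 1(153.9) = 204.4
  B: 3130 − 1(424.7) − 3(153.9) = 2244
  C: 0 + 2(424.7) = 849.5
  E: 0 + 2(153.9) = 307.8
  D: 0 + 2(153.9) = 307.8
Total out = 204.4 + 2244 + 849.5 + 307.8 + 307.8 = 3913 kmol/h.

3910 kmol/h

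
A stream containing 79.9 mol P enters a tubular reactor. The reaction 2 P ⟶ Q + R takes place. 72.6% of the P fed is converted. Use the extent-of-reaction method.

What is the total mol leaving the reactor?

79.9 mol

P reacted = 0.726 × 79.9 = 58.01 mol; ν_P = −2, so ξ = 58.01/2 = 29 mol.
Outlet amounts (n = n₀ + ν ξ):
  P: 79.9 − 2(29) = 21.89
  Q: 0 + 1(29) = 29
  R: 0 + 1(29) = 29
Total out = 21.89 + 29 + 29 = 79.9 mol.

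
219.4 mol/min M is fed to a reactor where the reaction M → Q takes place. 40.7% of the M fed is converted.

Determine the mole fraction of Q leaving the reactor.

M reacted = 0.407 × 219.4 = 89.3 mol/min; ν_M = −1, so ξ = 89.3/1 = 89.3 mol/min.
Outlet amounts (n = n₀ + ν ξ):
  M: 219.4 − 1(89.3) = 130.1
  Q: 0 + 1(89.3) = 89.3
Total out = 219.4 mol/min; y_Q = 89.3 / 219.4 = 0.407.

0.407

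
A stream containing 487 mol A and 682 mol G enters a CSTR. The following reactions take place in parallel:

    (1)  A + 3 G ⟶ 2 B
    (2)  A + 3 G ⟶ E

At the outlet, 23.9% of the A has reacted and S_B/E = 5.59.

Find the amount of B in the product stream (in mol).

171 mol

Conversion of A: A consumed = 0.239 × 487 = 116.4 mol = 1ξ₁ + 1ξ₂.
Selectivity: 2ξ₁ / (1ξ₂) = 5.59 → ξ₁ = 2.795 ξ₂.
Substitute: (1·2.795 + 1) ξ₂ = 116.4 → ξ₂ = 30.67 mol, ξ₁ = 85.72 mol.
Outlet amounts (n = n₀ + Σ ν·ξ):
  A: 487 − 1(85.72) − 1(30.67) = 370.6
  G: 682 − 3(85.72) − 3(30.67) = 332.8
  B: 0 + 2(85.72) = 171.4
  E: 0 + 1(30.67) = 30.67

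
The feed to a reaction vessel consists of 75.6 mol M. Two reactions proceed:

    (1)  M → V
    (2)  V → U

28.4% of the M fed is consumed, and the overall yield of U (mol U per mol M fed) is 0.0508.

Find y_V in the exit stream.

0.233

Conversion of M: M consumed = 1ξ₁ = 0.284 × 75.6 → ξ₁ = 21.47 mol.
Yield of U: 1ξ₂ / 75.6 = 0.0508 → ξ₂ = 3.84 mol.
Outlet amounts (n = n₀ + Σ ν·ξ):
  M: 75.6 − 1(21.47) = 54.13
  V: 0 + 1(21.47) − 1(3.84) = 17.63
  U: 0 + 1(3.84) = 3.84
Total out = 75.6 mol; y_V = 17.63 / 75.6 = 0.2332.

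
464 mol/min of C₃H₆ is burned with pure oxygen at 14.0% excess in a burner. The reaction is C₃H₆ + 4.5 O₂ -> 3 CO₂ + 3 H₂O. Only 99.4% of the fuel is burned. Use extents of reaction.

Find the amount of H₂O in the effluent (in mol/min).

1380 mol/min

Stoichiometric O₂ = 4.5 × 464 = 2088 mol/min; O₂ fed = 2088 × 1.140 = 2380 mol/min.
Fuel reacted = 0.994 × 464 → ξ = 461.2 mol/min.
Outlet (n = n₀ + ν ξ):
  C₃H₆: 464 − 1(461.2) = 2.784
  O₂: 2380 − 4.5(461.2) = 304.8
  CO₂: 0 + 3(461.2) = 1384
  H₂O: 0 + 3(461.2) = 1384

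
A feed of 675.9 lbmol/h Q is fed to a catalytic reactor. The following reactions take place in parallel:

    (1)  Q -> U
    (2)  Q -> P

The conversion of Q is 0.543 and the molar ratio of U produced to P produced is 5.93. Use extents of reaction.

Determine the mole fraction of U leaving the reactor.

Conversion of Q: Q consumed = 0.543 × 675.9 = 367 lbmol/h = 1ξ₁ + 1ξ₂.
Selectivity: 1ξ₁ / (1ξ₂) = 5.93 → ξ₁ = 5.93 ξ₂.
Substitute: (1·5.93 + 1) ξ₂ = 367 → ξ₂ = 52.96 lbmol/h, ξ₁ = 314.1 lbmol/h.
Outlet amounts (n = n₀ + Σ ν·ξ):
  Q: 675.9 − 1(314.1) − 1(52.96) = 308.9
  U: 0 + 1(314.1) = 314.1
  P: 0 + 1(52.96) = 52.96
Total out = 675.9 lbmol/h; y_U = 314.1 / 675.9 = 0.4646.

0.465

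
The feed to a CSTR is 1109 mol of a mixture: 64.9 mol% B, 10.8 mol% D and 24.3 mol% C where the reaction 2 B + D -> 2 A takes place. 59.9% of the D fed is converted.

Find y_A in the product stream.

D reacted = 0.599 × 119.8 = 71.74 mol; ν_D = −1, so ξ = 71.74/1 = 71.74 mol.
Outlet amounts (n = n₀ + ν ξ):
  B: 719.7 − 2(71.74) = 576.3
  D: 119.8 − 1(71.74) = 48.03
  A: 0 + 2(71.74) = 143.5
  C: 269.5 (inert)
Total out = 1037 mol; y_A = 143.5 / 1037 = 0.1383.

0.138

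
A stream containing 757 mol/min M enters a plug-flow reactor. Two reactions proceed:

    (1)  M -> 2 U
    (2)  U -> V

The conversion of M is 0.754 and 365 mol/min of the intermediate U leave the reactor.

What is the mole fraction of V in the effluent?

0.585

Conversion of M: M consumed = 1ξ₁ = 0.754 × 757 → ξ₁ = 570.8 mol/min.
U balance: n_U = 0 + 2ξ₁ − 1ξ₂ = 365 → ξ₂ = (2·570.8 − 365)/1 = 776.6 mol/min.
Outlet amounts (n = n₀ + Σ ν·ξ):
  M: 757 − 1(570.8) = 186.2
  U: 0 + 2(570.8) − 1(776.6) = 365
  V: 0 + 1(776.6) = 776.6
Total out = 1328 mol/min; y_V = 776.6 / 1328 = 0.5849.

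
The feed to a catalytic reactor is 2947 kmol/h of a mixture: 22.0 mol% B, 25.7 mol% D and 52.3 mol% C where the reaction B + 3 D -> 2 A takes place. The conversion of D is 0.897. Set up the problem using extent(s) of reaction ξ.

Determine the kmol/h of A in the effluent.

D reacted = 0.897 × 757.4 = 679.4 kmol/h; ν_D = −3, so ξ = 679.4/3 = 226.5 kmol/h.
Outlet amounts (n = n₀ + ν ξ):
  B: 648.3 − 1(226.5) = 421.9
  D: 757.4 − 3(226.5) = 78.01
  A: 0 + 2(226.5) = 452.9
  C: 1541 (inert)

453 kmol/h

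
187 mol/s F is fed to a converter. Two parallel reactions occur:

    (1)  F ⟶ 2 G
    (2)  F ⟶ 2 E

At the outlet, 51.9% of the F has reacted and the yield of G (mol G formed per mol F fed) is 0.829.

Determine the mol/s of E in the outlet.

Yield of G: 2ξ₁ / 187 = 0.829 → ξ₁ = 77.51 mol/s.
Conversion of F: 1ξ₁ + 1ξ₂ = 0.519 × 187 = 97.05 → ξ₂ = 19.54 mol/s.
Outlet amounts (n = n₀ + Σ ν·ξ):
  F: 187 − 1(77.51) − 1(19.54) = 89.95
  G: 0 + 2(77.51) = 155
  E: 0 + 2(19.54) = 39.08

39.1 mol/s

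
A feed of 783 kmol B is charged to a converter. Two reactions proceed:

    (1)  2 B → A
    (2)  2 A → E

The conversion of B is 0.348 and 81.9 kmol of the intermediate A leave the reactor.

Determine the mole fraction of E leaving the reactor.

Conversion of B: B consumed = 2ξ₁ = 0.348 × 783 → ξ₁ = 136.2 kmol.
A balance: n_A = 0 + 1ξ₁ − 2ξ₂ = 81.9 → ξ₂ = (1·136.2 − 81.9)/2 = 27.17 kmol.
Outlet amounts (n = n₀ + Σ ν·ξ):
  B: 783 − 2(136.2) = 510.5
  A: 0 + 1(136.2) − 2(27.17) = 81.9
  E: 0 + 1(27.17) = 27.17
Total out = 619.6 kmol; y_E = 27.17 / 619.6 = 0.04385.

0.0439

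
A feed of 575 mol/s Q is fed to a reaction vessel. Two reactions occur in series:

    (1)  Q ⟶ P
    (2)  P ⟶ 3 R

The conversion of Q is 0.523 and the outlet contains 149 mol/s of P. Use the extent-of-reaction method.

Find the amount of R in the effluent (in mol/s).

Conversion of Q: Q consumed = 1ξ₁ = 0.523 × 575 → ξ₁ = 300.7 mol/s.
P balance: n_P = 0 + 1ξ₁ − 1ξ₂ = 149 → ξ₂ = (1·300.7 − 149)/1 = 151.7 mol/s.
Outlet amounts (n = n₀ + Σ ν·ξ):
  Q: 575 − 1(300.7) = 274.3
  P: 0 + 1(300.7) − 1(151.7) = 149
  R: 0 + 3(151.7) = 455.2

455 mol/s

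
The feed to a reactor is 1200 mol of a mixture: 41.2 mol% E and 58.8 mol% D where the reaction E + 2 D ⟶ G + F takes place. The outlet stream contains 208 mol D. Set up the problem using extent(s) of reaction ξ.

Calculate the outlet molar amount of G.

For D: n = n₀ − 2ξ → 208 = 705.6 − 2ξ, giving ξ = 248.8 mol.
Outlet amounts (n = n₀ + ν ξ):
  E: 494.4 − 1(248.8) = 245.6
  D: 705.6 − 2(248.8) = 208
  G: 0 + 1(248.8) = 248.8
  F: 0 + 1(248.8) = 248.8

249 mol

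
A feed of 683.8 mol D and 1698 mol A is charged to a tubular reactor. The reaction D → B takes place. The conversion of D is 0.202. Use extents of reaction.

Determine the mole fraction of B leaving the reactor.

D reacted = 0.202 × 683.8 = 138.1 mol; ν_D = −1, so ξ = 138.1/1 = 138.1 mol.
Outlet amounts (n = n₀ + ν ξ):
  D: 683.8 − 1(138.1) = 545.7
  B: 0 + 1(138.1) = 138.1
  A: 1698 (inert)
Total out = 2382 mol; y_B = 138.1 / 2382 = 0.05799.

0.058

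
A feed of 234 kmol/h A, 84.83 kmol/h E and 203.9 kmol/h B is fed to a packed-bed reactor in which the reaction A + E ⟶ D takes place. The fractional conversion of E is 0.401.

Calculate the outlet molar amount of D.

34 kmol/h

E reacted = 0.401 × 84.83 = 34.02 kmol/h; ν_E = −1, so ξ = 34.02/1 = 34.02 kmol/h.
Outlet amounts (n = n₀ + ν ξ):
  A: 234 − 1(34.02) = 200
  E: 84.83 − 1(34.02) = 50.81
  D: 0 + 1(34.02) = 34.02
  B: 203.9 (inert)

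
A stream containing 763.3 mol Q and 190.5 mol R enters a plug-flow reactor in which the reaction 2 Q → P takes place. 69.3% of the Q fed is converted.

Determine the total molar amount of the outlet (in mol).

689 mol

Q reacted = 0.693 × 763.3 = 529 mol; ν_Q = −2, so ξ = 529/2 = 264.5 mol.
Outlet amounts (n = n₀ + ν ξ):
  Q: 763.3 − 2(264.5) = 234.3
  P: 0 + 1(264.5) = 264.5
  R: 190.5 (inert)
Total out = 234.3 + 264.5 + 190.5 = 689.3 mol.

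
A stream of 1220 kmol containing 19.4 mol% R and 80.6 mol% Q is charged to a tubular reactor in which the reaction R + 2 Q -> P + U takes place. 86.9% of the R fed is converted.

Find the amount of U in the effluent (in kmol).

R reacted = 0.869 × 236.7 = 205.7 kmol; ν_R = −1, so ξ = 205.7/1 = 205.7 kmol.
Outlet amounts (n = n₀ + ν ξ):
  R: 236.7 − 1(205.7) = 31.01
  Q: 983.3 − 2(205.7) = 572
  P: 0 + 1(205.7) = 205.7
  U: 0 + 1(205.7) = 205.7

206 kmol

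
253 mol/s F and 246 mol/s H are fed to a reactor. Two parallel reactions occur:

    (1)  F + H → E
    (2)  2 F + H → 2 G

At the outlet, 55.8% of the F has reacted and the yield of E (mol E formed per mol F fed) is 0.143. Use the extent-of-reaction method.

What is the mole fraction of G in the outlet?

0.256

Yield of E: 1ξ₁ / 253 = 0.143 → ξ₁ = 36.18 mol/s.
Conversion of F: 1ξ₁ + 2ξ₂ = 0.558 × 253 = 141.2 → ξ₂ = 52.5 mol/s.
Outlet amounts (n = n₀ + Σ ν·ξ):
  F: 253 − 1(36.18) − 2(52.5) = 111.8
  H: 246 − 1(36.18) − 1(52.5) = 157.3
  E: 0 + 1(36.18) = 36.18
  G: 0 + 2(52.5) = 105
Total out = 410.3 mol/s; y_G = 105 / 410.3 = 0.2559.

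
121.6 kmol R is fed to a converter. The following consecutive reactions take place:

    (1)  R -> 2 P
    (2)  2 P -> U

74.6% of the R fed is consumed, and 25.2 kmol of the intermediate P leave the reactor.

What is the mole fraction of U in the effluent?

0.582

Conversion of R: R consumed = 1ξ₁ = 0.746 × 121.6 → ξ₁ = 90.71 kmol.
P balance: n_P = 0 + 2ξ₁ − 2ξ₂ = 25.2 → ξ₂ = (2·90.71 − 25.2)/2 = 78.11 kmol.
Outlet amounts (n = n₀ + Σ ν·ξ):
  R: 121.6 − 1(90.71) = 30.89
  P: 0 + 2(90.71) − 2(78.11) = 25.2
  U: 0 + 1(78.11) = 78.11
Total out = 134.2 kmol; y_U = 78.11 / 134.2 = 0.5821.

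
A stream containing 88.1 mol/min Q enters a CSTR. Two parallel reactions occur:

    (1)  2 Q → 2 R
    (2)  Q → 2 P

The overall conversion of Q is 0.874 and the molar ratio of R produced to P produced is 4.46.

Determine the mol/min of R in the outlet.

Conversion of Q: Q consumed = 0.874 × 88.1 = 77 mol/min = 2ξ₁ + 1ξ₂.
Selectivity: 2ξ₁ / (2ξ₂) = 4.46 → ξ₁ = 4.46 ξ₂.
Substitute: (2·4.46 + 1) ξ₂ = 77 → ξ₂ = 7.762 mol/min, ξ₁ = 34.62 mol/min.
Outlet amounts (n = n₀ + Σ ν·ξ):
  Q: 88.1 − 2(34.62) − 1(7.762) = 11.1
  R: 0 + 2(34.62) = 69.24
  P: 0 + 2(7.762) = 15.52

69.2 mol/min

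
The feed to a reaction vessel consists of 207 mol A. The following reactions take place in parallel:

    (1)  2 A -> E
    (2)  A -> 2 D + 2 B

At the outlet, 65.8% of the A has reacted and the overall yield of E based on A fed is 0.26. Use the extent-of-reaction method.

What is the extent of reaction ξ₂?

Yield of E: 1ξ₁ / 207 = 0.26 → ξ₁ = 53.82 mol.
Conversion of A: 2ξ₁ + 1ξ₂ = 0.658 × 207 = 136.2 → ξ₂ = 28.57 mol.
Outlet amounts (n = n₀ + Σ ν·ξ):
  A: 207 − 2(53.82) − 1(28.57) = 70.79
  E: 0 + 1(53.82) = 53.82
  D: 0 + 2(28.57) = 57.13
  B: 0 + 2(28.57) = 57.13

ξ₂ = 28.6 mol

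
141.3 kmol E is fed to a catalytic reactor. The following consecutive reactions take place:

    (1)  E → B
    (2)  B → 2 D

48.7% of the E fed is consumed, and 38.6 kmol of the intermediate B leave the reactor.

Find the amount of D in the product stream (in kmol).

Conversion of E: E consumed = 1ξ₁ = 0.487 × 141.3 → ξ₁ = 68.81 kmol.
B balance: n_B = 0 + 1ξ₁ − 1ξ₂ = 38.6 → ξ₂ = (1·68.81 − 38.6)/1 = 30.21 kmol.
Outlet amounts (n = n₀ + Σ ν·ξ):
  E: 141.3 − 1(68.81) = 72.49
  B: 0 + 1(68.81) − 1(30.21) = 38.6
  D: 0 + 2(30.21) = 60.43

60.4 kmol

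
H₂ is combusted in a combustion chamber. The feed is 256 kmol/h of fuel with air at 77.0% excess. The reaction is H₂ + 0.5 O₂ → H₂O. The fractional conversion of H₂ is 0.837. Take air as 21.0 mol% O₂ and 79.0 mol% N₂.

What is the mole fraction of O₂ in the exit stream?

0.0973

Stoichiometric O₂ = 0.5 × 256 = 128 kmol/h; O₂ fed = 128 × 1.770 = 226.6 kmol/h.
N₂ fed = 226.6 × 79/21 = 852.3 kmol/h.
Fuel reacted = 0.837 × 256 → ξ = 214.3 kmol/h.
Outlet (n = n₀ + ν ξ):
  H₂: 256 − 1(214.3) = 41.73
  O₂: 226.6 − 0.5(214.3) = 119.4
  N₂: 852.3 (inert)
  H₂O: 0 + 1(214.3) = 214.3
Total out = 1228 kmol/h; y_O₂ = 119.4 / 1228 = 0.09727.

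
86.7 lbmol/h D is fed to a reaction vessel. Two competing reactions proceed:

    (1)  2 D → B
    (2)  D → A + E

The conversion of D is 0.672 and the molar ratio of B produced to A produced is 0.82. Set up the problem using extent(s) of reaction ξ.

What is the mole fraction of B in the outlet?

0.2

Conversion of D: D consumed = 0.672 × 86.7 = 58.26 lbmol/h = 2ξ₁ + 1ξ₂.
Selectivity: 1ξ₁ / (1ξ₂) = 0.82 → ξ₁ = 0.82 ξ₂.
Substitute: (2·0.82 + 1) ξ₂ = 58.26 → ξ₂ = 22.07 lbmol/h, ξ₁ = 18.1 lbmol/h.
Outlet amounts (n = n₀ + Σ ν·ξ):
  D: 86.7 − 2(18.1) − 1(22.07) = 28.44
  B: 0 + 1(18.1) = 18.1
  A: 0 + 1(22.07) = 22.07
  E: 0 + 1(22.07) = 22.07
Total out = 90.67 lbmol/h; y_B = 18.1 / 90.67 = 0.1996.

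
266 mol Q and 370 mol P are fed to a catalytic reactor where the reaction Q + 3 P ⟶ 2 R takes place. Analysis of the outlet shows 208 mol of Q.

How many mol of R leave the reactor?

For Q: n = n₀ − 1ξ → 208 = 266 − 1ξ, giving ξ = 58 mol.
Outlet amounts (n = n₀ + ν ξ):
  Q: 266 − 1(58) = 208
  P: 370 − 3(58) = 196
  R: 0 + 2(58) = 116

116 mol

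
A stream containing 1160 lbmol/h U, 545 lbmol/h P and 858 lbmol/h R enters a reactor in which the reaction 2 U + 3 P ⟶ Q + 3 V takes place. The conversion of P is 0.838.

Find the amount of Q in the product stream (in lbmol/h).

P reacted = 0.838 × 545 = 456.7 lbmol/h; ν_P = −3, so ξ = 456.7/3 = 152.2 lbmol/h.
Outlet amounts (n = n₀ + ν ξ):
  U: 1160 − 2(152.2) = 855.5
  P: 545 − 3(152.2) = 88.29
  Q: 0 + 1(152.2) = 152.2
  V: 0 + 3(152.2) = 456.7
  R: 858 (inert)

152 lbmol/h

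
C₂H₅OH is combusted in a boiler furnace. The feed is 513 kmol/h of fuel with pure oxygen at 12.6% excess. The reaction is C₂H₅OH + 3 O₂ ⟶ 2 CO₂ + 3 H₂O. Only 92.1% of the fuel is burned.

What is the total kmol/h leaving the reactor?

2720 kmol/h

Stoichiometric O₂ = 3 × 513 = 1539 kmol/h; O₂ fed = 1539 × 1.126 = 1733 kmol/h.
Fuel reacted = 0.921 × 513 → ξ = 472.5 kmol/h.
Outlet (n = n₀ + ν ξ):
  C₂H₅OH: 513 − 1(472.5) = 40.53
  O₂: 1733 − 3(472.5) = 315.5
  CO₂: 0 + 2(472.5) = 944.9
  H₂O: 0 + 3(472.5) = 1417
Total out = 40.53 + 315.5 + 944.9 + 1417 = 2718 kmol/h.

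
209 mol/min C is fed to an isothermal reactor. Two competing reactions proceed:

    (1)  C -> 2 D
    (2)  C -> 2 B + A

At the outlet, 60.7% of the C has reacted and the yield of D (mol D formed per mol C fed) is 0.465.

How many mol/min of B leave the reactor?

Yield of D: 2ξ₁ / 209 = 0.465 → ξ₁ = 48.59 mol/min.
Conversion of C: 1ξ₁ + 1ξ₂ = 0.607 × 209 = 126.9 → ξ₂ = 78.27 mol/min.
Outlet amounts (n = n₀ + Σ ν·ξ):
  C: 209 − 1(48.59) − 1(78.27) = 82.14
  D: 0 + 2(48.59) = 97.19
  B: 0 + 2(78.27) = 156.5
  A: 0 + 1(78.27) = 78.27

157 mol/min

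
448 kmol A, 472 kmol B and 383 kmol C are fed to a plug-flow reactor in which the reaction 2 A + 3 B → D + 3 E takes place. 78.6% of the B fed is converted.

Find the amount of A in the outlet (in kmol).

B reacted = 0.786 × 472 = 371 kmol; ν_B = −3, so ξ = 371/3 = 123.7 kmol.
Outlet amounts (n = n₀ + ν ξ):
  A: 448 − 2(123.7) = 200.7
  B: 472 − 3(123.7) = 101
  D: 0 + 1(123.7) = 123.7
  E: 0 + 3(123.7) = 371
  C: 383 (inert)

201 kmol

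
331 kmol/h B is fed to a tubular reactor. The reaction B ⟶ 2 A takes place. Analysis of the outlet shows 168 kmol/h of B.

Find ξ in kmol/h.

For B: n = n₀ − 1ξ → 168 = 331 − 1ξ, giving ξ = 163 kmol/h.
Outlet amounts (n = n₀ + ν ξ):
  B: 331 − 1(163) = 168
  A: 0 + 2(163) = 326

ξ = 163 kmol/h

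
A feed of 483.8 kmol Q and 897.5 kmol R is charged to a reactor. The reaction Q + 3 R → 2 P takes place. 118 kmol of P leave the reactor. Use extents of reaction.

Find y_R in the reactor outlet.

0.57

For P: n = n₀ + 2ξ → 118 = 0 + 2ξ, giving ξ = 59 kmol.
Outlet amounts (n = n₀ + ν ξ):
  Q: 483.8 − 1(59) = 424.8
  R: 897.5 − 3(59) = 720.5
  P: 0 + 2(59) = 118
Total out = 1263 kmol; y_R = 720.5 / 1263 = 0.5703.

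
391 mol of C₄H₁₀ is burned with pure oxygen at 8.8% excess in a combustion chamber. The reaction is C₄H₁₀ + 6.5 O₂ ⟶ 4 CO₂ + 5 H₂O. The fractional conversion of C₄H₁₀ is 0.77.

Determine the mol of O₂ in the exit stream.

Stoichiometric O₂ = 6.5 × 391 = 2542 mol; O₂ fed = 2542 × 1.088 = 2765 mol.
Fuel reacted = 0.77 × 391 → ξ = 301.1 mol.
Outlet (n = n₀ + ν ξ):
  C₄H₁₀: 391 − 1(301.1) = 89.93
  O₂: 2765 − 6.5(301.1) = 808.2
  CO₂: 0 + 4(301.1) = 1204
  H₂O: 0 + 5(301.1) = 1505

808 mol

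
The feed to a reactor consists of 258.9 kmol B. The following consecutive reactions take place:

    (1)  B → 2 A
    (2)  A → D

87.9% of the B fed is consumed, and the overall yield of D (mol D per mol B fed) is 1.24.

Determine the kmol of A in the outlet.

Conversion of B: B consumed = 1ξ₁ = 0.879 × 258.9 → ξ₁ = 227.6 kmol.
Yield of D: 1ξ₂ / 258.9 = 1.24 → ξ₂ = 321 kmol.
Outlet amounts (n = n₀ + Σ ν·ξ):
  B: 258.9 − 1(227.6) = 31.33
  A: 0 + 2(227.6) − 1(321) = 134.1
  D: 0 + 1(321) = 321

134 kmol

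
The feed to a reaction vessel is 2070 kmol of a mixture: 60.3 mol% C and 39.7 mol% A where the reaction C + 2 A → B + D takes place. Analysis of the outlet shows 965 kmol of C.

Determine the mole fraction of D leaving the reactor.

0.159

For C: n = n₀ − 1ξ → 965 = 1248 − 1ξ, giving ξ = 283.2 kmol.
Outlet amounts (n = n₀ + ν ξ):
  C: 1248 − 1(283.2) = 965
  A: 821.8 − 2(283.2) = 255.4
  B: 0 + 1(283.2) = 283.2
  D: 0 + 1(283.2) = 283.2
Total out = 1787 kmol; y_D = 283.2 / 1787 = 0.1585.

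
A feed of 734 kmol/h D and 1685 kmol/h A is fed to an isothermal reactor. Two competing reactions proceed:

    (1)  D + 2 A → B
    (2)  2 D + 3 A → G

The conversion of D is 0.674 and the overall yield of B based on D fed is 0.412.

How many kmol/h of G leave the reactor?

96.2 kmol/h

Yield of B: 1ξ₁ / 734 = 0.412 → ξ₁ = 302.4 kmol/h.
Conversion of D: 1ξ₁ + 2ξ₂ = 0.674 × 734 = 494.7 → ξ₂ = 96.15 kmol/h.
Outlet amounts (n = n₀ + Σ ν·ξ):
  D: 734 − 1(302.4) − 2(96.15) = 239.3
  A: 1685 − 2(302.4) − 3(96.15) = 791.7
  B: 0 + 1(302.4) = 302.4
  G: 0 + 1(96.15) = 96.15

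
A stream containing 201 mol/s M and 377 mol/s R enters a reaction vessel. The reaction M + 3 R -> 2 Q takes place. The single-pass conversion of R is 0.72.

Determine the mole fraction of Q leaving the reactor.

0.456

R reacted = 0.72 × 377 = 271.4 mol/s; ν_R = −3, so ξ = 271.4/3 = 90.48 mol/s.
Outlet amounts (n = n₀ + ν ξ):
  M: 201 − 1(90.48) = 110.5
  R: 377 − 3(90.48) = 105.6
  Q: 0 + 2(90.48) = 181
Total out = 397 mol/s; y_Q = 181 / 397 = 0.4558.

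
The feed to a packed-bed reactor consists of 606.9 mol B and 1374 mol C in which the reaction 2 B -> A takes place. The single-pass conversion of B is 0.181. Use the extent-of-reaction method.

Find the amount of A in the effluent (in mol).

54.9 mol

B reacted = 0.181 × 606.9 = 109.8 mol; ν_B = −2, so ξ = 109.8/2 = 54.92 mol.
Outlet amounts (n = n₀ + ν ξ):
  B: 606.9 − 2(54.92) = 497.1
  A: 0 + 1(54.92) = 54.92
  C: 1374 (inert)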